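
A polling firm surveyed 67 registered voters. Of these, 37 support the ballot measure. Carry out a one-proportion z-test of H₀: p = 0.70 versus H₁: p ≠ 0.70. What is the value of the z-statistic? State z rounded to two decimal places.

Sample proportion p̂ = 37/67 = 0.55224.
Under H₀, SE = √(p₀(1−p₀)/n) = √(0.70·0.30/67) = √0.003134328 = 0.055985.
z = (p̂ − p₀)/SE = (0.55224 − 0.70)/0.055985 = -2.64.

z = -2.64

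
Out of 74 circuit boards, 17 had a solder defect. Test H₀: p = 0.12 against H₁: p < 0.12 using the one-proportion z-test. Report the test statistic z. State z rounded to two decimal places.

z = 2.90

With x = 17 successes in n = 74, p̂ = 0.22973.
Null standard error: √(0.12·0.88/74) = √0.001427027 = 0.037776.
z = (0.22973 − 0.12)/0.037776 = 0.10973/0.037776 = 2.90.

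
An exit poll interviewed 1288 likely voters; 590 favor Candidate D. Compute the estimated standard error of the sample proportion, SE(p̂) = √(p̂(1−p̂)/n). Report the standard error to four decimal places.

SE = 0.0139

The sample proportion is 590/1288 = 0.45807.
p̂(1−p̂) = 0.45807·0.54193 = 0.248242.
Dividing by n and taking the root: √0.000192734 = 0.0139.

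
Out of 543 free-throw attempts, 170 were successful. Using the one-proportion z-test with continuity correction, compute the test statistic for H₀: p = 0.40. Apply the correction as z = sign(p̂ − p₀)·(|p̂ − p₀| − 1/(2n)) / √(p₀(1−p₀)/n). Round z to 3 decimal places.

With x = 170 successes in n = 543, p̂ = 0.31308. p̂ − p₀ = -0.086924.
Continuity correction 1/(2n) = 1/1086 = 0.000921.
Corrected numerator: |-0.086924| − 0.000921 = 0.086003.
SE₀ = √(0.40·0.60/543) = 0.021024.
z = (−)0.086003/0.021024 = -4.091.

z = -4.091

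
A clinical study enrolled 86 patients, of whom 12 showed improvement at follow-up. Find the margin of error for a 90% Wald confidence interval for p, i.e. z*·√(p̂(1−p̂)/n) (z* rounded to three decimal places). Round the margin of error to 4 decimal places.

The sample proportion is 12/86 = 0.13953.
SE = √(p̂(1−p̂)/n) = √(0.120065/86) = 0.037364.
For 90% confidence, z* = 1.645.
ME = 1.645·0.037364 = 0.0615.

ME = 0.0615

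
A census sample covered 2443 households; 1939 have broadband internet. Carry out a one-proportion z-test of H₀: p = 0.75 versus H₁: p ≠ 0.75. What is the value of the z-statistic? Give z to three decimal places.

z = 4.988

The sample proportion is 1939/2443 = 0.79370.
Null standard error: √(0.75·0.25/2443) = √0.000076750 = 0.008761.
z = (p̂ − p₀)/SE = (0.79370 − 0.75)/0.008761 = 4.988.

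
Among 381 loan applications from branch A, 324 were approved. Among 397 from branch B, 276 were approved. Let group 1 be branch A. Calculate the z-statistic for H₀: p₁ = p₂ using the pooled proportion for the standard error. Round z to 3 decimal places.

Sample proportions: p̂₁ = 324/381 = 0.85039 and p̂₂ = 276/397 = 0.69521.
Pooled p̂ = (324+276)/(381+397) = 600/778 = 0.77121.
SE = √[p̂(1−p̂)(1/n₁+1/n₂)] = √[0.77121·0.22879·(1/381+1/397)] ≈ 0.030126.
z = (p̂₁ − p̂₂)/SE = (0.85039 − 0.69521)/0.030126 = 0.15518/0.030126 = 5.151.

z = 5.151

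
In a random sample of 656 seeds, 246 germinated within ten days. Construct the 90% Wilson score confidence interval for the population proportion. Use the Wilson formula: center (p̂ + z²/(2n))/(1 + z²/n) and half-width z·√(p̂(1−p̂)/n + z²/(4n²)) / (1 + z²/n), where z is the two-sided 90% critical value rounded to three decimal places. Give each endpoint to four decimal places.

(0.3445, 0.4065)

p̂ = 246/656 = 0.37500; z = 1.645, so z² = 2.706025.
1 + z²/n = 1.004125.
Adjusted center: (0.37500 + z²/(2n))/1.004125 = 0.37551.
Radicand: p̂(1−p̂)/n + z²/(4n²) = 0.000357279 + 0.000001572 = 0.000358851.
Half-width = z·√(radicand)/denom = 1.645·0.018943/1.004125 = 0.03103.
Interval: 0.37551 ± 0.03103 → (0.3445, 0.4065).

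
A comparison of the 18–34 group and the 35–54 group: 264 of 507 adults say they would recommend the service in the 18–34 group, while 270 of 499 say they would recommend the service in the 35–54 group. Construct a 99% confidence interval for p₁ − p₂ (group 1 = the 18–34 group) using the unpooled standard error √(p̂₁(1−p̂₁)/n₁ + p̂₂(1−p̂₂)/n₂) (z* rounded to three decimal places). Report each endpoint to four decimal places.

(-0.1014, 0.0607)

p̂₁ = 0.52071, p̂₂ = 0.54108, so the observed difference is -0.02037.
SE = √(0.000492251 + 0.000497620) = √0.000989871 = 0.031462.
For 99% confidence, z* = 2.576. Margin of error = 0.08105.
CI: -0.02037 ± 0.08105 = (-0.1014, 0.0607).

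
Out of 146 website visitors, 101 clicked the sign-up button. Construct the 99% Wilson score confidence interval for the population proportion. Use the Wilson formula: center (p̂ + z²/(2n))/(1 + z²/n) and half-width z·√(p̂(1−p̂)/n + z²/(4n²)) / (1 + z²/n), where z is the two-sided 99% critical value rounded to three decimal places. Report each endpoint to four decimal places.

Here p̂ = 101/146 = 0.69178 and z = 2.576 (z² = 6.635776).
Denominator 1 + z²/n = 1 + 6.635776/146 = 1.045451.
Adjusted center: (0.69178 + z²/(2n))/1.045451 = 0.68344.
Radicand: p̂(1−p̂)/n + z²/(4n²) = 0.001460412 + 0.000077826 = 0.001538238.
Half-width = 2.576·√0.001538238/1.045451 = 0.09664.
CI: 0.68344 ± 0.09664 = (0.5868, 0.7801).

(0.5868, 0.7801)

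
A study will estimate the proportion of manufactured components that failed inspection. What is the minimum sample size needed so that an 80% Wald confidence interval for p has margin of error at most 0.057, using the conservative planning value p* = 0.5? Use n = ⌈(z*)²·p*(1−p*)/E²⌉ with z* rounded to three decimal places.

n = 127

For 80% confidence, z* = 1.282.
p*(1−p*) = 0.2500.
Required n before rounding: 1.643524 × 0.2500 / 0.057² = 126.464.
Rounding up, n = 127.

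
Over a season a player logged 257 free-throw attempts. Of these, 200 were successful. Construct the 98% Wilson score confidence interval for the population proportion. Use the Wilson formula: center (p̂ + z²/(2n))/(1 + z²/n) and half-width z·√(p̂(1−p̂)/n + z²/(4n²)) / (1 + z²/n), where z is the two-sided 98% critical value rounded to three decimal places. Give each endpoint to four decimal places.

Here p̂ = 200/257 = 0.77821 and z = 2.326 (z² = 5.410276).
1 + z²/n = 1.021052.
Adjusted center: (0.77821 + z²/(2n))/1.021052 = 0.77247.
Radicand: p̂(1−p̂)/n + z²/(4n²) = 0.000671592 + 0.000020478 = 0.000692070.
Half-width = z·√(radicand)/denom = 2.326·0.026307/1.021052 = 0.05993.
Interval: 0.77247 ± 0.05993 → (0.7125, 0.8324).

(0.7125, 0.8324)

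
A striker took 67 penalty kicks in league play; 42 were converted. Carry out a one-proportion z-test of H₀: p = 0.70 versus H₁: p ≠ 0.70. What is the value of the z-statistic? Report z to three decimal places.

The sample proportion is 42/67 = 0.62687.
SE₀ = √(0.70·0.30/67) = 0.055985.
Test statistic: z = -0.07313/0.055985 = -1.306.

z = -1.306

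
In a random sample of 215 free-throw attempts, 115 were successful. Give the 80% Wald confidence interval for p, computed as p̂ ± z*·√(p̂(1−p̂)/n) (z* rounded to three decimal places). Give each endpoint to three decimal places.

Sample proportion p̂ = 115/215 = 0.53488.
SE(p̂) = √(0.53488·0.46512/215) = 0.034017.
z* = 1.282 at the 80% level.
Margin of error: 1.282 × 0.034017 = 0.04361.
CI: 0.53488 ± 0.04361 = (0.491, 0.578).

(0.491, 0.578)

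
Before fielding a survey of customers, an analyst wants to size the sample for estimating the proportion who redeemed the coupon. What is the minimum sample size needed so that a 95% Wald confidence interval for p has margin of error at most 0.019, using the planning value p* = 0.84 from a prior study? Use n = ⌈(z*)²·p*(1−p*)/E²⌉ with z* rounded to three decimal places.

For 95% confidence, z* = 1.960.
p*(1−p*) = 0.1344.
(z*)²·p*(1−p*)/E² = 3.841600·0.1344/0.000361 = 1430.224.
⌈1430.224⌉ = 1431.

n = 1431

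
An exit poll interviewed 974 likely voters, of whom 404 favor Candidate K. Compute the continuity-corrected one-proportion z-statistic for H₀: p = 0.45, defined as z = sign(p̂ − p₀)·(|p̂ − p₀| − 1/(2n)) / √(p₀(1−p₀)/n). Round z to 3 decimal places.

z = -2.177

p̂ = 404/974 = 0.41478. p̂ − p₀ = -0.035216.
1/(2n) = 0.000513.
Corrected numerator: |-0.035216| − 0.000513 = 0.034703.
Null standard error: √(0.45·0.55/974) = √0.000254107 = 0.015941.
z = (−)0.034703/0.015941 = -2.177.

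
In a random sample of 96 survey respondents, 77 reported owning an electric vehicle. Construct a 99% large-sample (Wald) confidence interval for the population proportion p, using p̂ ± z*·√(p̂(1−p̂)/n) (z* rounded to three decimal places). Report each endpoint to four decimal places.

Sample proportion p̂ = 77/96 = 0.80208.
SE = √(p̂(1−p̂)/n) = √(0.158746/96) = 0.040664.
z* = 2.576 at the 99% level.
Margin of error: 2.576 × 0.040664 = 0.10475.
CI: 0.80208 ± 0.10475 = (0.6973, 0.9068).

(0.6973, 0.9068)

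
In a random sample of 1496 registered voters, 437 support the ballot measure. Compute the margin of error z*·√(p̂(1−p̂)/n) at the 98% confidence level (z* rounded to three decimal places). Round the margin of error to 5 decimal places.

ME = 0.02735

p̂ = 437/1496 = 0.29211.
SE(p̂) = √(0.29211·0.70789/1496) = 0.011757.
z* = 2.326 at the 98% level.
So ME = 0.02735.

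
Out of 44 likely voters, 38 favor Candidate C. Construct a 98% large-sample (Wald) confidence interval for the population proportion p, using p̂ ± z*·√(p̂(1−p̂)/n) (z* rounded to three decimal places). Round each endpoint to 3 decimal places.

Sample proportion p̂ = 38/44 = 0.86364.
Standard error of p̂: √(0.117769/44) = √0.002676559 = 0.051735.
The 98% critical value is z* = 2.326.
Margin of error: 2.326 × 0.051735 = 0.12034.
Interval: 0.86364 ± 0.12034 → (0.743, 0.984).

(0.743, 0.984)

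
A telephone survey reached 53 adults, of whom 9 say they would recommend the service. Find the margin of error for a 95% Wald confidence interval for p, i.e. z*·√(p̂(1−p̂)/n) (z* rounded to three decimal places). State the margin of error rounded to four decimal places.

ME = 0.1011

The sample proportion is 9/53 = 0.16981.
SE(p̂) = √(0.16981·0.83019/53) = 0.051574.
For 95% confidence, z* = 1.960.
Margin of error = z*·SE = 1.960 × 0.051574 = 0.1011.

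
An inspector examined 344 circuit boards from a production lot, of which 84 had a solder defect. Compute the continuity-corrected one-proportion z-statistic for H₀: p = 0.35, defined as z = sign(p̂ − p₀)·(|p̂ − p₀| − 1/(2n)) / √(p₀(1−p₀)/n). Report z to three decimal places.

z = -4.058

With x = 84 successes in n = 344, p̂ = 0.24419. p̂ − p₀ = -0.105814.
1/(2n) = 0.001453.
Corrected numerator: |-0.105814| − 0.001453 = 0.104361.
Null standard error: √(0.35·0.65/344) = √0.000661337 = 0.025716.
z = −0.104361/0.025716 = -4.058.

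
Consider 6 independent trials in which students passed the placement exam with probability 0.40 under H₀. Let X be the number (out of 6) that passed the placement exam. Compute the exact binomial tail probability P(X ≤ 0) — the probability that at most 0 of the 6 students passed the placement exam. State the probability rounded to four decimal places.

P = 0.0467

X ~ Binomial(n=6, p=0.40).
P(X ≤ 0) = C(6,0)·0.40^0·0.60^6.
= 0.046656 = 0.0467.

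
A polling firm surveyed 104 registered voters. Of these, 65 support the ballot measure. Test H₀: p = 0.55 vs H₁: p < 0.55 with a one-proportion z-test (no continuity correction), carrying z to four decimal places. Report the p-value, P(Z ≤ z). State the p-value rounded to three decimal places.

p-value = 0.938

Sample proportion p̂ = 65/104 = 0.62500.
Under H₀, SE = √(p₀(1−p₀)/n) = √(0.55·0.45/104) = √0.002379808 = 0.048783.
Test statistic (full precision, shown to 4 dp): z = (65/104 − 0.55)/SE₀ ≈ 1.5374.
From the standard normal, P(Z ≤ z) = 0.938.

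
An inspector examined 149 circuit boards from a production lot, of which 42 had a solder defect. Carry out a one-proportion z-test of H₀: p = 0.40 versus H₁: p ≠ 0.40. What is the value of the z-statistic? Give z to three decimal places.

With x = 42 successes in n = 149, p̂ = 0.28188.
Under H₀, SE = √(p₀(1−p₀)/n) = √(0.40·0.60/149) = √0.001610738 = 0.040134.
Test statistic: z = -0.11812/0.040134 = -2.943.

z = -2.943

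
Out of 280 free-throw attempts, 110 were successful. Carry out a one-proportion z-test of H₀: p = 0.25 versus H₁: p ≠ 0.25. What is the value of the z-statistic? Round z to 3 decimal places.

Sample proportion p̂ = 110/280 = 0.39286.
Null standard error: √(0.25·0.75/280) = √0.000669643 = 0.025877.
Test statistic: z = 0.14286/0.025877 = 5.521.

z = 5.521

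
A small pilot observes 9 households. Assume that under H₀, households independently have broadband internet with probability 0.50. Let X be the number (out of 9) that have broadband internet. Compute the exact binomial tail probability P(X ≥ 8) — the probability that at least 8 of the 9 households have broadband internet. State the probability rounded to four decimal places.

X ~ Binomial(n=9, p=0.50).
P(X ≥ 8) = C(9,8)·0.50^8·0.50^1 + C(9,9)·0.50^9·0.50^0.
= 0.017578 + 0.001953 = 0.0195.

P = 0.0195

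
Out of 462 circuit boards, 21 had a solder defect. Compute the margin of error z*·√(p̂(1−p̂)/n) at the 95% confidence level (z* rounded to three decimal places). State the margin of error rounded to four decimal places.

ME = 0.0190

The sample proportion is 21/462 = 0.04545.
SE(p̂) = √(0.04545·0.95455/462) = 0.009691.
The 95% critical value is z* = 1.960.
ME = 1.960·0.009691 = 0.0190.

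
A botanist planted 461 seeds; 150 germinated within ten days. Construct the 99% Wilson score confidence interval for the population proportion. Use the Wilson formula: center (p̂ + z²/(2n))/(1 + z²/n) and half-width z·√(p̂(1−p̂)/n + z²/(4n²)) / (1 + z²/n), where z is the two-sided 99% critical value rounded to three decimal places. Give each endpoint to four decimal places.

(0.2720, 0.3837)

Here p̂ = 150/461 = 0.32538 and z = 2.576 (z² = 6.635776).
1 + z²/n = 1.014394.
Center = (0.32538 + 0.007197)/1.014394 = 0.32786.
Radicand: p̂(1−p̂)/n + z²/(4n²) = 0.000476156 + 0.000007806 = 0.000483962.
Half-width = z·√(radicand)/denom = 2.576·0.021999/1.014394 = 0.05587.
Interval: 0.32786 ± 0.05587 → (0.2720, 0.3837).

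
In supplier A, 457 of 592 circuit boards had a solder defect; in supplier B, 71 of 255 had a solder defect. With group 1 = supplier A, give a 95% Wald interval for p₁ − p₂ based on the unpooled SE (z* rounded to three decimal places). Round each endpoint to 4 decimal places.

p̂₁ = 0.77196, p̂₂ = 0.27843, so the observed difference is 0.49353.
Unpooled SE = √(p̂₁(1−p̂₁)/n₁ + p̂₂(1−p̂₂)/n₂) = √(0.000297362 + 0.000787872) = 0.032943.
For 95% confidence, z* = 1.960. Margin = 1.960·0.032943 = 0.06457.
So the interval runs from 0.4290 to 0.5581.

(0.4290, 0.5581)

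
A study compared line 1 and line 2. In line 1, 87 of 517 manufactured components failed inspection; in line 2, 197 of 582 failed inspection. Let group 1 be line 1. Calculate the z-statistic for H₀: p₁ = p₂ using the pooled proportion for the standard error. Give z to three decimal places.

z = -6.434

Sample proportions: p̂₁ = 87/517 = 0.16828 and p̂₂ = 197/582 = 0.33849.
Pooled p̂ = (87+197)/(517+582) = 284/1099 = 0.25842.
Pooled SE = √[0.1916375·0.00365245] ≈ 0.026456.
z = (p̂₁ − p̂₂)/SE = (0.16828 − 0.33849)/0.026456 = -0.17021/0.026456 = -6.434.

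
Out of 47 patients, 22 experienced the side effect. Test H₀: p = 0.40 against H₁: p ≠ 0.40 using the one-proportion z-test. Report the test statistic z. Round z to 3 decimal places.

With x = 22 successes in n = 47, p̂ = 0.46809.
SE₀ = √(0.40·0.60/47) = 0.071459.
Test statistic: z = 0.06809/0.071459 = 0.953.

z = 0.953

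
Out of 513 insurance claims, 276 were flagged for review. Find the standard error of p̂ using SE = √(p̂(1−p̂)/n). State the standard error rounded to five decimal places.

SE = 0.02201

p̂ = 276/513 = 0.53801.
p̂(1−p̂) = 0.248555.
SE = √(0.248555/513) = 0.02201.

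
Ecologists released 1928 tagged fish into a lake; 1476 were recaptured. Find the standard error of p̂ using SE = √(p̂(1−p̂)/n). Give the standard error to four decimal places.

SE = 0.0096

p̂ = 1476/1928 = 0.76556.
p̂(1−p̂) = 0.179478.
SE = √(0.179478/1928) = 0.0096.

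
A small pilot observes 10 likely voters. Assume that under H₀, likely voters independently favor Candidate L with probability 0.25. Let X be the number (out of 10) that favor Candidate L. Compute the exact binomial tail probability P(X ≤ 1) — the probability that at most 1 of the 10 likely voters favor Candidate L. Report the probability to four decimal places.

P = 0.2440

X is binomial with n = 10 and p = 0.25.
P(X ≤ 1) = C(10,0)·0.25^0·0.75^10 + C(10,1)·0.25^1·0.75^9.
= 0.056314 + 0.187712 = 0.2440.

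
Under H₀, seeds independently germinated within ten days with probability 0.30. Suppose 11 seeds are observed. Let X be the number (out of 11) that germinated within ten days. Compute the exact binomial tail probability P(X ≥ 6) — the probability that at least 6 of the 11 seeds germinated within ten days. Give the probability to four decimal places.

X ~ Binomial(n=11, p=0.30).
P(X ≥ 6) = Σ_{j=6}^{11} C(11,j)·0.30^j·0.70^{11−j}.
= 0.056606 + 0.017328 + 0.003713 + 0.000530 + 0.000045 + 0.000002 = 0.0782.

P = 0.0782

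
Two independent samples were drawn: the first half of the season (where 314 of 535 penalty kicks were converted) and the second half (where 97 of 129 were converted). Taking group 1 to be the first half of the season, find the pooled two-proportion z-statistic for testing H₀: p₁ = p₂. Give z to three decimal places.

z = -3.464

p̂₁ = 314/535 = 0.58692, p̂₂ = 97/129 = 0.75194.
Pooling: p̂ = 411/664 = 0.61898.
Pooled SE = √[0.2358447·0.00962110] ≈ 0.047635.
z = -0.16502/0.047635 = -3.464.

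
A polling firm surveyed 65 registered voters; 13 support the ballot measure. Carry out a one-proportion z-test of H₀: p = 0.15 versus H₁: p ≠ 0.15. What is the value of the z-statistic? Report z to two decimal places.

With x = 13 successes in n = 65, p̂ = 0.20000.
SE₀ = √(0.15·0.85/65) = 0.044289.
z = (p̂ − p₀)/SE = (0.20000 − 0.15)/0.044289 = 1.13.

z = 1.13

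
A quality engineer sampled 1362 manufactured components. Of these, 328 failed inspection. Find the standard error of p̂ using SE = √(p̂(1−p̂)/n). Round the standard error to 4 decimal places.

SE = 0.0116

Sample proportion p̂ = 328/1362 = 0.24082.
p̂(1−p̂) = 0.182826.
Dividing by n and taking the root: √0.000134233 = 0.0116.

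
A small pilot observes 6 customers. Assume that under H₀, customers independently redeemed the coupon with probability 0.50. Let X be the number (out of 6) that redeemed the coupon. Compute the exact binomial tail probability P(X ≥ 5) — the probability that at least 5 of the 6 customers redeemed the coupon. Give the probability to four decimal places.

P = 0.1094

X is binomial with n = 6 and p = 0.50.
P(X ≥ 5) = C(6,5)·0.50^5·0.50^1 + C(6,6)·0.50^6·0.50^0.
= 0.093750 + 0.015625 = 0.1094.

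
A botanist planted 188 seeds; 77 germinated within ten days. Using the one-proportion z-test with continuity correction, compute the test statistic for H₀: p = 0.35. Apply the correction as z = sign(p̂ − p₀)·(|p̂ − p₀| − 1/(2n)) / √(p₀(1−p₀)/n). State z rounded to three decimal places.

With x = 77 successes in n = 188, p̂ = 0.40957. p̂ − p₀ = 0.059574.
1/(2n) = 0.002660.
Corrected numerator: |0.059574| − 0.002660 = 0.056914.
SE₀ = √(0.35·0.65/188) = 0.034787.
z = +0.056914/0.034787 = 1.636.

z = 1.636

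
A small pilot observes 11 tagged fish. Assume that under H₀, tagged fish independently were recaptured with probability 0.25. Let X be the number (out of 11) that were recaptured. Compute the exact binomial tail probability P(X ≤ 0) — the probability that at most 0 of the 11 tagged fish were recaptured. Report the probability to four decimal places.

X is binomial with n = 11 and p = 0.25.
P(X ≤ 0) = C(11,0)·0.25^0·0.75^11.
= 0.042235 = 0.0422.

P = 0.0422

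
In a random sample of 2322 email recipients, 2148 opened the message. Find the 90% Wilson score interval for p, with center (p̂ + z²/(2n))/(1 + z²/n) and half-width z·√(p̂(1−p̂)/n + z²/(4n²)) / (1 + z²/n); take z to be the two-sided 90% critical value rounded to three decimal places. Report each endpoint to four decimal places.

p̂ = 2148/2322 = 0.92506; z = 1.645, so z² = 2.706025.
1 + z²/n = 1.001165.
Center = (0.92506 + 0.000583)/1.001165 = 0.92457.
Radicand: p̂(1−p̂)/n + z²/(4n²) = 0.000029854 + 0.000000125 = 0.000029979.
Half-width = 1.645·√0.000029979/1.001165 = 0.00900.
CI: 0.92457 ± 0.00900 = (0.9156, 0.9336).

(0.9156, 0.9336)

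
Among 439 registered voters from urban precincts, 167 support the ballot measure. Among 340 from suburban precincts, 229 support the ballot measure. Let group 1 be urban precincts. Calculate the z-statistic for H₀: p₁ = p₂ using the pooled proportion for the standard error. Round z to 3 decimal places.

z = -8.116

Sample proportions: p̂₁ = 167/439 = 0.38041 and p̂₂ = 229/340 = 0.67353.
Pooling: p̂ = 396/779 = 0.50834.
Pooled SE = √[0.2499304·0.00521908] ≈ 0.036117.
z = -0.29312/0.036117 = -8.116.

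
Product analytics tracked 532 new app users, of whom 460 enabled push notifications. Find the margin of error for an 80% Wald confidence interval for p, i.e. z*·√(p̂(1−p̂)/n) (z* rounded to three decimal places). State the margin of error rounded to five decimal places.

p̂ = 460/532 = 0.86466.
SE(p̂) = √(0.86466·0.13534/532) = 0.014831.
z* = 1.282 at the 80% level.
ME = 1.282·0.014831 = 0.01901.

ME = 0.01901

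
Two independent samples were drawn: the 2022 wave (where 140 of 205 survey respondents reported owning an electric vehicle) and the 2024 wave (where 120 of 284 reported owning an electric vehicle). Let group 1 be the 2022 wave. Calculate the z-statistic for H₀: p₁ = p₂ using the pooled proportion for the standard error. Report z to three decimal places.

z = 5.694

p̂₁ = 140/205 = 0.68293, p̂₂ = 120/284 = 0.42254.
Pooling: p̂ = 260/489 = 0.53170.
SE = √[p̂(1−p̂)(1/n₁+1/n₂)] = √[0.53170·0.46830·(1/205+1/284)] ≈ 0.045731.
z = (p̂₁ − p̂₂)/SE = (0.68293 − 0.42254)/0.045731 = 0.26039/0.045731 = 5.694.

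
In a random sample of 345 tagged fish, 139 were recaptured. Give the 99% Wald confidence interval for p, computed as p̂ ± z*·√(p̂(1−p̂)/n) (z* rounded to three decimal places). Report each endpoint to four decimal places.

p̂ = 139/345 = 0.40290.
SE = √(p̂(1−p̂)/n) = √(0.240571/345) = 0.026407.
The 99% critical value is z* = 2.576.
Margin of error: 2.576 × 0.026407 = 0.06802.
CI: 0.40290 ± 0.06802 = (0.3349, 0.4709).

(0.3349, 0.4709)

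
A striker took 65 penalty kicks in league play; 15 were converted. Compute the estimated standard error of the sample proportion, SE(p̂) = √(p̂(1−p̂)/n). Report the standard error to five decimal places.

SE = 0.05226

With x = 15 successes in n = 65, p̂ = 0.23077.
p̂(1−p̂) = 0.23077·0.76923 = 0.177515.
Dividing by n and taking the root: √0.002731000 = 0.05226.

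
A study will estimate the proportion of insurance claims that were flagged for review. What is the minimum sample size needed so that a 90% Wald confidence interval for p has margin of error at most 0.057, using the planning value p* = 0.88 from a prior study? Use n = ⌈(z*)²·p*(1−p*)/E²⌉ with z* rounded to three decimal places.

n = 88

For 90% confidence, z* = 1.645.
p*(1−p*) = 0.1056.
(z*)²·p*(1−p*)/E² = 2.706025·0.1056/0.003249 = 87.952.
⌈87.952⌉ = 88.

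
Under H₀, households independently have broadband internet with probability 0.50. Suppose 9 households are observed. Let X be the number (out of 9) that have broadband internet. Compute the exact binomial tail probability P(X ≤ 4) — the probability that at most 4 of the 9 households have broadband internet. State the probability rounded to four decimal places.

X is binomial with n = 9 and p = 0.50.
P(X ≤ 4) = Σ_{j=0}^{4} C(9,j)·0.50^j·0.50^{9−j}.
= 0.001953 + 0.017578 + 0.070312 + 0.164062 + 0.246094 = 0.5000.

P = 0.5000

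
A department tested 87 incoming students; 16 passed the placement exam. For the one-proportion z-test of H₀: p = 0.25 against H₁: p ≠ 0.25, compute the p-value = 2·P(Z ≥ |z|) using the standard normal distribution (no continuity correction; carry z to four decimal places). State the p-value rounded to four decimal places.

With x = 16 successes in n = 87, p̂ = 0.18391.
Null standard error: √(0.25·0.75/87) = √0.002155172 = 0.046424.
z = (p̂ − p₀)/SE = (16/87 − 0.25)/0.046424 ≈ -1.4237.
p-value = 2·P(Z ≥ |z|) with z = -1.4237 → 0.1545.

p-value = 0.1545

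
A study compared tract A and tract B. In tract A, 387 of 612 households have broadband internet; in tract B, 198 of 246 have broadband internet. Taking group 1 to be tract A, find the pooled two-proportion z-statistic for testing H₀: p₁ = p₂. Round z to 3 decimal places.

z = -4.907

p̂₁ = 387/612 = 0.63235, p̂₂ = 198/246 = 0.80488.
Pooling: p̂ = 585/858 = 0.68182.
Pooled SE = √[0.2169421·0.00569903] ≈ 0.035162.
z = -0.17253/0.035162 = -4.907.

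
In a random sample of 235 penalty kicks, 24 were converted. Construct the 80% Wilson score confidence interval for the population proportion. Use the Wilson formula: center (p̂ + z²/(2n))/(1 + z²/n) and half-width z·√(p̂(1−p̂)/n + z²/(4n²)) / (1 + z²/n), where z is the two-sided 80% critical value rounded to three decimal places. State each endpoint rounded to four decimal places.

(0.0795, 0.1303)

Here p̂ = 24/235 = 0.10213 and z = 1.282 (z² = 1.643524).
1 + z²/n = 1.006994.
Center = (0.10213 + 0.003497)/1.006994 = 0.10489.
Radicand: p̂(1−p̂)/n + z²/(4n²) = 0.000390203 + 0.000007440 = 0.000397643.
Half-width = z·√(radicand)/denom = 1.282·0.019941/1.006994 = 0.02539.
Interval: 0.10489 ± 0.02539 → (0.0795, 0.1303).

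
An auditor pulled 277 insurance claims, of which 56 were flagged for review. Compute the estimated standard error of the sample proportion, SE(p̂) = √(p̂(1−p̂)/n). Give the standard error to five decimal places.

The sample proportion is 56/277 = 0.20217.
p̂(1−p̂) = 0.161297.
Dividing by n and taking the root: √0.000582300 = 0.02413.

SE = 0.02413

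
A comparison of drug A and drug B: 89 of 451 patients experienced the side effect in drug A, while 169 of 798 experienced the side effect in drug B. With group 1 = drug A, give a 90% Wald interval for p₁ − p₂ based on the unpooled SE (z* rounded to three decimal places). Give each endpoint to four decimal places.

(-0.0534, 0.0245)

p̂₁ = 0.19734, p̂₂ = 0.21178, so the observed difference is -0.01444.
Unpooled SE = √(p̂₁(1−p̂₁)/n₁ + p̂₂(1−p̂₂)/n₂) = √(0.000351212 + 0.000209184) = 0.023673.
The 90% critical value is z* = 1.645. Margin of error = 0.03894.
So the interval runs from -0.0534 to 0.0245.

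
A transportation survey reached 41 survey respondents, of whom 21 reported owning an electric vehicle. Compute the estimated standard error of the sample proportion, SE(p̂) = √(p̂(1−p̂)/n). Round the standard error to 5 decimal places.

SE = 0.07806

The sample proportion is 21/41 = 0.51220.
p̂(1−p̂) = 0.51220·0.48780 = 0.249851.
Dividing by n and taking the root: √0.006093927 = 0.07806.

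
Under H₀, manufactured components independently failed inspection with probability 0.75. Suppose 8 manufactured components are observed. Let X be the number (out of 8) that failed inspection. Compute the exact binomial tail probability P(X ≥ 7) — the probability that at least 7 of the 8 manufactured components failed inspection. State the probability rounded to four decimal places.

P = 0.3671

X ~ Binomial(n=8, p=0.75).
P(X ≥ 7) = C(8,7)·0.75^7·0.25^1 + C(8,8)·0.75^8·0.25^0.
= 0.266968 + 0.100113 = 0.3671.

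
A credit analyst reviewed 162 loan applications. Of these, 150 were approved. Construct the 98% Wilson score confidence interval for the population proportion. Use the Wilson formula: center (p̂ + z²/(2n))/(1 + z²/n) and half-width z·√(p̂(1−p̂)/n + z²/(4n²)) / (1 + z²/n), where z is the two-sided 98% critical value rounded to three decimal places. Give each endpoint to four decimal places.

p̂ = 150/162 = 0.92593; z = 2.326, so z² = 5.410276.
Denominator 1 + z²/n = 1 + 5.410276/162 = 1.033397.
Adjusted center: (0.92593 + z²/(2n))/1.033397 = 0.91216.
Radicand: p̂(1−p̂)/n + z²/(4n²) = 0.000423377 + 0.000051538 = 0.000474915.
Half-width = z·√(radicand)/denom = 2.326·0.021793/1.033397 = 0.04905.
So the interval runs from 0.8631 to 0.9612.

(0.8631, 0.9612)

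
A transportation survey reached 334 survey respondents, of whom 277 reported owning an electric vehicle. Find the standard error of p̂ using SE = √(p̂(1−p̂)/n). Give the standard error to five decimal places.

With x = 277 successes in n = 334, p̂ = 0.82934.
p̂(1−p̂) = 0.82934·0.17066 = 0.141535.
SE = √(0.141535/334) = √0.000423757 = 0.02059.

SE = 0.02059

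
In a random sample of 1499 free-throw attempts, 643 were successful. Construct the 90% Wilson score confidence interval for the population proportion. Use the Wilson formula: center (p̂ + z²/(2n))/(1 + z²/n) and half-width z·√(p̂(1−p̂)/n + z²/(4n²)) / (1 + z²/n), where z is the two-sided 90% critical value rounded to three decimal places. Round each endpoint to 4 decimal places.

Here p̂ = 643/1499 = 0.42895 and z = 1.645 (z² = 2.706025).
1 + z²/n = 1.001805.
Adjusted center: (0.42895 + z²/(2n))/1.001805 = 0.42908.
Radicand: p̂(1−p̂)/n + z²/(4n²) = 0.000163410 + 0.000000301 = 0.000163711.
Half-width = z·√(radicand)/denom = 1.645·0.012795/1.001805 = 0.02101.
So the interval runs from 0.4081 to 0.4501.

(0.4081, 0.4501)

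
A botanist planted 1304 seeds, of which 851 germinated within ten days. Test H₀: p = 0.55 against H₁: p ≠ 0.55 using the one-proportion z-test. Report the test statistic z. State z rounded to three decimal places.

z = 7.448

Sample proportion p̂ = 851/1304 = 0.65261.
Under H₀, SE = √(p₀(1−p₀)/n) = √(0.55·0.45/1304) = √0.000189801 = 0.013777.
z = (0.65261 − 0.55)/0.013777 = 0.10261/0.013777 = 7.448.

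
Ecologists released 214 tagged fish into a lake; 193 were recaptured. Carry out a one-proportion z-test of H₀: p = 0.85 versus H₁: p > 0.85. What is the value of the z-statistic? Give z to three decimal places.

z = 2.125

Sample proportion p̂ = 193/214 = 0.90187.
Null standard error: √(0.85·0.15/214) = √0.000595794 = 0.024409.
Test statistic: z = 0.05187/0.024409 = 2.125.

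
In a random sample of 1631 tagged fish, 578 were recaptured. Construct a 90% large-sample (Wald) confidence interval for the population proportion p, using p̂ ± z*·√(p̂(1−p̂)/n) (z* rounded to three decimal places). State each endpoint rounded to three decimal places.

Sample proportion p̂ = 578/1631 = 0.35438.
Standard error of p̂: √(0.228796/1631) = √0.000140280 = 0.011844.
z* = 1.645 at the 90% level.
Margin of error: 1.645 × 0.011844 = 0.01948.
So the interval runs from 0.335 to 0.374.

(0.335, 0.374)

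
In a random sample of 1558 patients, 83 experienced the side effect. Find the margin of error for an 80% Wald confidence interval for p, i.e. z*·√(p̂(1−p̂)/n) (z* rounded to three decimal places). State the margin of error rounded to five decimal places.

ME = 0.00729

Sample proportion p̂ = 83/1558 = 0.05327.
SE = √(p̂(1−p̂)/n) = √(0.050435/1558) = 0.005690.
The 80% critical value is z* = 1.282.
Margin of error = z*·SE = 1.282 × 0.005690 = 0.00729.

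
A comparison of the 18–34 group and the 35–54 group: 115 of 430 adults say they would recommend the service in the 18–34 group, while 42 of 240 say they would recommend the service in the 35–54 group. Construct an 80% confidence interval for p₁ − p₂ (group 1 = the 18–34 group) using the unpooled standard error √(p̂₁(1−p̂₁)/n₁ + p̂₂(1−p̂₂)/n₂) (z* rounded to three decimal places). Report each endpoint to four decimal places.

(0.0508, 0.1341)

p̂₁ = 115/430 = 0.26744, p̂₂ = 42/240 = 0.17500; p̂₁ − p̂₂ = 0.09244.
Unpooled SE = √(p̂₁(1−p̂₁)/n₁ + p̂₂(1−p̂₂)/n₂) = √(0.000455620 + 0.000601562) = 0.032514.
The 80% critical value is z* = 1.282. Margin = 1.282·0.032514 = 0.04168.
So the interval runs from 0.0508 to 0.1341.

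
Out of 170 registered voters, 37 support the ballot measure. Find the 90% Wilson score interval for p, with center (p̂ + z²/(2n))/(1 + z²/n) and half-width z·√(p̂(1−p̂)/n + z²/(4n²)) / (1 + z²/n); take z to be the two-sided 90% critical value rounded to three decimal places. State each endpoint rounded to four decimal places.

(0.1702, 0.2739)

Here p̂ = 37/170 = 0.21765 and z = 1.645 (z² = 2.706025).
Denominator 1 + z²/n = 1 + 2.706025/170 = 1.015918.
Adjusted center: (0.21765 + z²/(2n))/1.015918 = 0.22207.
Radicand: p̂(1−p̂)/n + z²/(4n²) = 0.001001628 + 0.000023409 = 0.001025037.
Half-width = 1.645·√0.001025037/1.015918 = 0.05184.
Interval: 0.22207 ± 0.05184 → (0.1702, 0.2739).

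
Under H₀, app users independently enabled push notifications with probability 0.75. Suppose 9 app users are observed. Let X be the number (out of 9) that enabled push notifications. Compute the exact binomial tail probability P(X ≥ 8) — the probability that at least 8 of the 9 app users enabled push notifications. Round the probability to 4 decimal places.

P = 0.3003

X ~ Binomial(n=9, p=0.75).
P(X ≥ 8) = C(9,8)·0.75^8·0.25^1 + C(9,9)·0.75^9·0.25^0.
= 0.225254 + 0.075085 = 0.3003.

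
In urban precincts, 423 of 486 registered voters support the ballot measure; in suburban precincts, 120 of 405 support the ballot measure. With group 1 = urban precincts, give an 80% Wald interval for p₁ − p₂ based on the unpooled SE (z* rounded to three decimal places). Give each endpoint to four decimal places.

p̂₁ = 423/486 = 0.87037, p̂₂ = 120/405 = 0.29630; p̂₁ − p̂₂ = 0.57407.
SE = √(0.000232152 + 0.000514827) = √0.000746979 = 0.027331.
For 80% confidence, z* = 1.282. Margin of error = 0.03504.
So the interval runs from 0.5390 to 0.6091.

(0.5390, 0.6091)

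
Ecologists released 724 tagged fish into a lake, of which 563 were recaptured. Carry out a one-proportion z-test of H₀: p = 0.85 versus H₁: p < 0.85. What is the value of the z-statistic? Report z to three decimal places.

z = -5.454

p̂ = 563/724 = 0.77762.
SE₀ = √(0.85·0.15/724) = 0.013270.
Test statistic: z = -0.07238/0.013270 = -5.454.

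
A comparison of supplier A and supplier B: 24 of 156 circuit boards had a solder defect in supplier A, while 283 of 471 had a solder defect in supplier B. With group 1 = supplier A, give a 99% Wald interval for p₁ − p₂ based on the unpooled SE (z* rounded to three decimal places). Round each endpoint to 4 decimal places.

(-0.5414, -0.3526)

p̂₁ = 0.15385, p̂₂ = 0.60085, so the observed difference is -0.44700.
SE = √(0.000834471 + 0.000509192) = √0.001343663 = 0.036656.
z* = 2.576 at the 99% level. Margin of error = 0.09443.
Interval: -0.44700 ± 0.09443 → (-0.5414, -0.3526).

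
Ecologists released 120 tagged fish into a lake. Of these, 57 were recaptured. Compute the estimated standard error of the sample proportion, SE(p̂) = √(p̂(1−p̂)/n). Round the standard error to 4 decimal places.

Sample proportion p̂ = 57/120 = 0.47500.
p̂(1−p̂) = 0.47500·0.52500 = 0.249375.
Dividing by n and taking the root: √0.002078125 = 0.0456.

SE = 0.0456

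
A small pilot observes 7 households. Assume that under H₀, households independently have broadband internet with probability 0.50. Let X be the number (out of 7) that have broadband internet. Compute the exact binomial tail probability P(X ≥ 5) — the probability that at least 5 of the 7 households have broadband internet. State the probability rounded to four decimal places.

P = 0.2266

X is binomial with n = 7 and p = 0.50.
P(X ≥ 5) = C(7,5)·0.50^5·0.50^2 + C(7,6)·0.50^6·0.50^1 + C(7,7)·0.50^7·0.50^0.
= 0.164062 + 0.054688 + 0.007812 = 0.2266.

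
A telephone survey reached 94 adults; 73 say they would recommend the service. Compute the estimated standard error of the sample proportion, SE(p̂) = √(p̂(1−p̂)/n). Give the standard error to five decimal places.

The sample proportion is 73/94 = 0.77660.
p̂(1−p̂) = 0.77660·0.22340 = 0.173492.
SE = √(0.173492/94) = 0.04296.

SE = 0.04296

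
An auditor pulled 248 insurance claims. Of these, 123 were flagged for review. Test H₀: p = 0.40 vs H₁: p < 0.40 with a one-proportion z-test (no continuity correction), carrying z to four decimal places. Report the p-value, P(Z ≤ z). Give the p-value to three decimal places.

The sample proportion is 123/248 = 0.49597.
SE₀ = √(0.40·0.60/248) = 0.031109.
Test statistic (full precision, shown to 4 dp): z = (123/248 − 0.40)/SE₀ ≈ 3.0849.
p-value = P(Z ≤ z) with z = 3.0849 → 0.999.

p-value = 0.999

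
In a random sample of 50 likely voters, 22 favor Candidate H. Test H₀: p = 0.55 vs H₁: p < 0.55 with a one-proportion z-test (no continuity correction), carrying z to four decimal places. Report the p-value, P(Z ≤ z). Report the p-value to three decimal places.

Sample proportion p̂ = 22/50 = 0.44000.
Null standard error: √(0.55·0.45/50) = √0.004950000 = 0.070356.
Test statistic (full precision, shown to 4 dp): z = (22/50 − 0.55)/SE₀ ≈ -1.5635.
p-value = P(Z ≤ z) with z = -1.5635 → 0.059.

p-value = 0.059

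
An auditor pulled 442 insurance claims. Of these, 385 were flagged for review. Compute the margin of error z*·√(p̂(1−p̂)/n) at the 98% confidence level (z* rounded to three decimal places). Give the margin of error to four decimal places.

ME = 0.0371

Sample proportion p̂ = 385/442 = 0.87104.
SE(p̂) = √(0.87104·0.12896/442) = 0.015942.
For 98% confidence, z* = 2.326.
ME = 2.326·0.015942 = 0.0371.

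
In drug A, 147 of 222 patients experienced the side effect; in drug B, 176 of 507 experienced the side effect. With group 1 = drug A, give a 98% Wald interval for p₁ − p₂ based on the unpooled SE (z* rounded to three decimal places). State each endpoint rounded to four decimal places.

p̂₁ = 0.66216, p̂₂ = 0.34714, so the observed difference is 0.31502.
Unpooled SE = √(p̂₁(1−p̂₁)/n₁ + p̂₂(1−p̂₂)/n₂) = √(0.001007673 + 0.000447010) = 0.038140.
For 98% confidence, z* = 2.326. Margin of error = 0.08871.
Interval: 0.31502 ± 0.08871 → (0.2263, 0.4037).

(0.2263, 0.4037)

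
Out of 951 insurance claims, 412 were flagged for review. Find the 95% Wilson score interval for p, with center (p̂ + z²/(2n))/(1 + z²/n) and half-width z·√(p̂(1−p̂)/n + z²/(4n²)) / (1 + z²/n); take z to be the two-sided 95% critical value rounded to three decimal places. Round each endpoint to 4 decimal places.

Here p̂ = 412/951 = 0.43323 and z = 1.960 (z² = 3.841600).
Denominator 1 + z²/n = 1 + 3.841600/951 = 1.004040.
Center = (0.43323 + 0.002020)/1.004040 = 0.43350.
Radicand: p̂(1−p̂)/n + z²/(4n²) = 0.000258193 + 0.000001062 = 0.000259255.
Half-width = 1.960·√0.000259255/1.004040 = 0.03143.
Interval: 0.43350 ± 0.03143 → (0.4021, 0.4649).

(0.4021, 0.4649)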